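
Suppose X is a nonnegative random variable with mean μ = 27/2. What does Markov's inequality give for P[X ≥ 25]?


μ = E[X] = 27/2, a = 25.
Markov: P[X ≥ 25] ≤ μ/a = (27/2)/25 = 27/50.
Numerically: ≈ 0.5400.
(Since a = 25 > μ = 13.5000, the bound 27/50 is < 1 and informative.)

P[X ≥ 25] ≤ 27/50 ≈ 0.5400.


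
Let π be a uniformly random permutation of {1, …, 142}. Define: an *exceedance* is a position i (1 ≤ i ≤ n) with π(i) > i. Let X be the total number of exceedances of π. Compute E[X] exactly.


Write X = Σ_{i=1}^{142} X_i, where X_i = 1_{π(i) > i}.
For each fixed i, π(i) is uniform over {1, …, 142} (marginal of a uniform permutation), so P[π(i) > i] = (n − i)/n. Summing: Σ_{i=1}^{142} (n − i)/n = (0 + 1 + … + 141)/142 = 142(142 − 1)/(2·142) = (142 − 1)/2.
Hence E[X] = Σ_{i=1}^{142} (142 − i)/142 = 141/2 ≈ 70.500.

E[X] = 141/2 = 70.500.


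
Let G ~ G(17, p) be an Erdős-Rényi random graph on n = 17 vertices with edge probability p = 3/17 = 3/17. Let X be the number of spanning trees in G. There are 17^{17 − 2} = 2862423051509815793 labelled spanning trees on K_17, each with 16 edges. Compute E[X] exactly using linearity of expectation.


K_17 has 17^{17 − 2} = 2862423051509815793 labelled spanning trees.
For each such spanning tree H, let X_H = 1 if all 16 edges of H are present in G. Then P[X_H = 1] = p^{16} = (3/17)^{16} = 43046721/48661191875666868481.
By linearity of expectation: E[X] = Σ_H E[X_H] = 2862423051509815793 · p^{16} = 2862423051509815793 · 43046721/48661191875666868481 = 43046721/17.
Numerically: E[X] ≈ 2.532e+06.

E[X] = 2862423051509815793 · (3/17)^{16} = 43046721/17 ≈ 2.532e+06.


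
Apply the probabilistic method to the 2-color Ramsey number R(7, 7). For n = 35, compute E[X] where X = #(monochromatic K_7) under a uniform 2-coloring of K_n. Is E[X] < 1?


E[X] = C(35, 7) · 2^{1 − 21} = 6724520 · 2^{−20} = 6724520/1048576.
As a reduced fraction: E[X] = 840565/131072 ≈ 6.41300.
Is E[X] < 1? NO.
Since E[X] ≥ 1, the first-moment bound is inconclusive at n = 35; it does NOT by itself certify R(7, 7) > 35.

E[X] = 840565/131072 ≈ 6.41300; E[X] ≥ 1; first-moment method inconclusive here.


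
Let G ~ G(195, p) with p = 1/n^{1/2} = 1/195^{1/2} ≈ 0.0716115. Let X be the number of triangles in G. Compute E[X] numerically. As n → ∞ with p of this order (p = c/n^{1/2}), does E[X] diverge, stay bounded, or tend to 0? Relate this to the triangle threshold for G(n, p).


Number of potential triangles: C(195, 3) = 1216865.
Each occurs with probability p³ ≈ (0.0716115)³ ≈ 3.67238397e-04.
By linearity: E[X] = C(195, 3)·p³ ≈ 1216865 · 3.67238397e-04 ≈ 446.879552.
Since α = 1/2 < 1, p = c/n^{1/2} ≫ 1/n is above the triangle threshold p ~ 1/n. Asymptotically E[X] ~ (c³/6)·n^{3(1−α)} = (1³/6)·n^{1.5} → ∞; triangles are abundant w.h.p.

E[X] ≈ 446.879552; in regime p = Θ(1/n^{1/2}) E[X] diverges (above the triangle threshold p ~ 1/n).


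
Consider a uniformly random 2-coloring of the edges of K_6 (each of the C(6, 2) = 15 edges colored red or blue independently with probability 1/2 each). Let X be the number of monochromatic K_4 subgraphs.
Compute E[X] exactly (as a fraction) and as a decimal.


Let X = Σ_S X_S over the C(6, 4) = 15 subsets S of size 4, where X_S = 1 if the K_4 on S is monochromatic.
For a fixed S, the K_4 on S has C(4, 2) = 6 edges. P[all 6 edges red] = (1/2)^6, and likewise for blue, so P[monochromatic] = 2·(1/2)^6 = 2^{1 − 6} = 1/32.
By linearity: E[X] = C(6, 4) · 2^{1 − 6} = 15 · 1/32 = 15/32.
Numerically: E[X] ≈ 0.468750.

E[X] = C(6,4)·2^(1−C(4,2)) = 15/32 ≈ 0.468750.


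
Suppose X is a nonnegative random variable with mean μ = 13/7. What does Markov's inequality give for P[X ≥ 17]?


μ = E[X] = 13/7, a = 17.
Markov: P[X ≥ 17] ≤ μ/a = (13/7)/17 = 13/119.
Numerically: ≈ 0.1092.
(Since a = 17 > μ = 1.8571, the bound 13/119 is < 1 and informative.)

P[X ≥ 17] ≤ 13/119 ≈ 0.1092.


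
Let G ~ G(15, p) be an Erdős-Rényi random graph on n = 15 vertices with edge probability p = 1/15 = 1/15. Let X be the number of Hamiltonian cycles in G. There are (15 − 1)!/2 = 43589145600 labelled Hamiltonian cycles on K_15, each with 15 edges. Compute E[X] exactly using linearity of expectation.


K_15 has (15 − 1)!/2 = 43589145600 labelled Hamiltonian cycles.
For each such Hamiltonian cycle H, let X_H = 1 if all 15 edges of H are present in G. Then P[X_H = 1] = p^{15} = (1/15)^{15} = 1/437893890380859375.
By linearity: E[X] = Σ_H E[X_H] = 43589145600 · p^{15} = 43589145600 · 1/437893890380859375 = 7175168/72081298828125.
Numerically: E[X] ≈ 9.954e-08.

E[X] = 43589145600 · (1/15)^{15} = 7175168/72081298828125 ≈ 9.954e-08.


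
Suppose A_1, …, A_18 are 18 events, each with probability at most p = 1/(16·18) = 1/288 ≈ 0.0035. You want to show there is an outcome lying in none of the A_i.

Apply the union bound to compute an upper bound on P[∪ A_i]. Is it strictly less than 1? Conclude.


Union bound: P[∪_{i=1}^{18} A_i] ≤ Σ_i P[A_i] ≤ 18·p = 18·(1/288) = 1/16.
Numerically: 1/16 ≈ 0.0625.
Is 1/16 < 1? YES.
Since P[∪ A_i] ≤ 1/16 < 1, the complement has P[∩ A_i^c] ≥ 1 − 1/16 = 15/16 > 0, so some outcome avoids every A_i.

18·p = 1/16 ≈ 0.0625; existence CERTIFIED by the union bound.


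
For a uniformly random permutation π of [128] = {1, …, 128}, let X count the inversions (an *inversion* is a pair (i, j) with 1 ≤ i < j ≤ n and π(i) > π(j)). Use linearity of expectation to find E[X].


Write X = Σ X_I over the C(128, 2) = 8128 pairs i < j, with X_I the indicator of one inversion.
There are 8128 indicators.
For each fixed pair i < j, the values π(i) and π(j) are two distinct elements of {1, …, 128} in uniformly random order; by symmetry P[π(i) > π(j)] = 1/2.
By linearity: E[X] = 8128 · (1/2) = C(128, 2) · (1/2) = 8128/2 = 4064 ≈ 4064.0000.

E[X] = 4064 = 4064.0000.


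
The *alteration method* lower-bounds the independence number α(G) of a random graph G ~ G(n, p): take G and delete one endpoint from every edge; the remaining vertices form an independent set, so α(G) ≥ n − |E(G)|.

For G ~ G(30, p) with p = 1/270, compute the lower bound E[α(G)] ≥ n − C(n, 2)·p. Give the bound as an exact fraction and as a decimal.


E[|E(G)|] = C(30, 2)·p = 435 · (1/270) = 29/18.
E[α(G)] ≥ n − E[|E(G)|] = 30 − 29/18 = 511/18.
Numerically: ≈ 28.38889.
(This is only a lower bound; the true E[α(G)] may be larger.)

E[α(G)] ≥ 511/18 ≈ 28.38889.


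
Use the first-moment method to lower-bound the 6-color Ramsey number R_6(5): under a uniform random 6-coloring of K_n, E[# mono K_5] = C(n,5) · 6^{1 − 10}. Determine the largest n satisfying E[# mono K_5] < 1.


We need C(n, 5) · 6^{1 − 10} < 1, i.e. C(n, 5) < 6^{10 − 1} = 10077696.
Check values of n near the boundary:
  n = 66: C(66, 5) = 8936928; 8936928 < 10077696? YES
  n = 67: C(67, 5) = 9657648; 9657648 < 10077696? YES
  n = 68: C(68, 5) = 10424128; 10424128 < 10077696? NO
The largest n with C(n, 5) < 10077696 is n = 67 (where E[X] = 67067/69984 ≈ 0.958319). Hence R_6(5) > 67, i.e. R_6(5) ≥ 68.

Largest n = 67; hence R_6(5) > 67.


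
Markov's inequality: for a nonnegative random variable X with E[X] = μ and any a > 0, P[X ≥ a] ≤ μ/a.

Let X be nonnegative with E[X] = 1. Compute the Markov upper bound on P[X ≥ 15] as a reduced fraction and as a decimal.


μ = E[X] = 1, a = 15.
Markov: P[X ≥ 15] ≤ μ/a = (1)/15 = 1/15.
Numerically: ≈ 0.066667.
(Since a = 15 > μ = 1.000000, the bound 1/15 is < 1 and informative.)

P[X ≥ 15] ≤ 1/15 ≈ 0.066667.


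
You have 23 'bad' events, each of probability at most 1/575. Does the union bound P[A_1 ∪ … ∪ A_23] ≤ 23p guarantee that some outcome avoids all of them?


Union bound: P[∪_{i=1}^{23} A_i] ≤ Σ_i P[A_i] ≤ 23·p = 23·(1/575) = 1/25.
Numerically: 1/25 ≈ 0.04000.
Is 1/25 < 1? YES.
Since P[∪ A_i] ≤ 1/25 < 1, the complement has P[∩ A_i^c] ≥ 1 − 1/25 = 24/25 > 0, so some outcome avoids every A_i.

23·p = 1/25 ≈ 0.04000; existence CERTIFIED by the union bound.


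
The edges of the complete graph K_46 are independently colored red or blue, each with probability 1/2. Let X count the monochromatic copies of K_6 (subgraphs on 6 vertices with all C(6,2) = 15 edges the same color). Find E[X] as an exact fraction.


Let X = Σ_S X_S over the C(46, 6) = 9366819 subsets S of size 6, where X_S = 1 if the K_6 on S is monochromatic.
For a fixed S, the K_6 on S has C(6, 2) = 15 edges. P[all 15 edges red] = (1/2)^15, and likewise for blue, so P[monochromatic] = 2·(1/2)^15 = 2^{1 − 15} = 1/16384.
Summing: E[X] = C(46, 6) · 2^{1 − 15} = 9366819 · 1/16384 = 9366819/16384.
Numerically: E[X] ≈ 571.7053.

E[X] = C(46,6)·2^(1−C(6,2)) = 9366819/16384 ≈ 571.7053.


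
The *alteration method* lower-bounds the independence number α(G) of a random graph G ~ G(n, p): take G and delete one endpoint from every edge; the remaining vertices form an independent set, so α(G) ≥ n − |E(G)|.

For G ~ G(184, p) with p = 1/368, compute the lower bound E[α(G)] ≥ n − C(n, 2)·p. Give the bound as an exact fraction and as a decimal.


E[|E(G)|] = C(184, 2)·p = 16836 · (1/368) = 183/4.
E[α(G)] ≥ n − E[|E(G)|] = 184 − 183/4 = 553/4.
Numerically: ≈ 138.25000.
(This is only a lower bound; the true E[α(G)] may be larger.)

E[α(G)] ≥ 553/4 ≈ 138.25000.


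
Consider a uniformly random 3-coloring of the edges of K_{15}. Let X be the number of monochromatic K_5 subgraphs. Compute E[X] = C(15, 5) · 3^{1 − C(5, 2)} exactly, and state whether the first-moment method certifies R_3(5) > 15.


E[X] = C(15, 5) · 3^{1 − 10} = 3003 · 3^{−9} = 3003/19683.
As a reduced fraction: E[X] = 1001/6561 ≈ 0.15257.
Is E[X] < 1? YES.
Since E[X] < 1, there exists a 3-coloring of K_{15} with no monochromatic K_5; hence R_3(5) > 15.

E[X] = 1001/6561 ≈ 0.15257; E[X] < 1, so R_3(5) > 15.


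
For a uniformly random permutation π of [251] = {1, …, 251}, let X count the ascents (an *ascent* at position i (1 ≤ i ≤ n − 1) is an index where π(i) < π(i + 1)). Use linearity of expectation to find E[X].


Write X = Σ X_I over i = 1, …, 250, with X_I the indicator of one ascent.
There are 250 indicators.
For each fixed i, the pair (π(i), π(i+1)) is a uniformly random ordered pair of distinct values from {1, …, 251}; by symmetry P[π(i) < π(i+1)] = 1/2.
By linearity: E[X] = 250 · (1/2) = (251 − 1) · (1/2) = 125 ≈ 125.000000.

E[X] = 125 = 125.000000.


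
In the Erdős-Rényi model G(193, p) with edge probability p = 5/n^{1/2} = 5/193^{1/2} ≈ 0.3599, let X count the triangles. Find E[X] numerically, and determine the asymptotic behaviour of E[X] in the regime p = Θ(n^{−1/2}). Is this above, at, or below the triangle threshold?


Number of potential triangles: C(193, 3) = 1179616.
Each occurs with probability p³ ≈ (0.3599)³ ≈ 4.662019e-02.
By linearity: E[X] = C(193, 3)·p³ ≈ 1179616 · 4.662019e-02 ≈ 54993.9234.
Since α = 1/2 < 1, p = c/n^{1/2} ≫ 1/n is above the triangle threshold p ~ 1/n. Asymptotically E[X] ~ (c³/6)·n^{3(1−α)} = (5³/6)·n^{1.5} → ∞; triangles are abundant w.h.p.

E[X] ≈ 54993.9234; in regime p = Θ(1/n^{1/2}) E[X] diverges (above the triangle threshold p ~ 1/n).


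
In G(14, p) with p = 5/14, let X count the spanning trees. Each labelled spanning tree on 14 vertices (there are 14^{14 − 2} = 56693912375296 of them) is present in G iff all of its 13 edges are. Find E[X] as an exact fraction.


K_14 has 14^{14 − 2} = 56693912375296 labelled spanning trees.
For each such spanning tree H, let X_H = 1 if all 13 edges of H are present in G. Then P[X_H = 1] = p^{13} = (5/14)^{13} = 1220703125/793714773254144.
Summing the indicators: E[X] = Σ_H E[X_H] = 56693912375296 · p^{13} = 56693912375296 · 1220703125/793714773254144 = 1220703125/14.
Numerically: E[X] ≈ 8.7193e+07.

E[X] = 56693912375296 · (5/14)^{13} = 1220703125/14 ≈ 8.7193e+07.


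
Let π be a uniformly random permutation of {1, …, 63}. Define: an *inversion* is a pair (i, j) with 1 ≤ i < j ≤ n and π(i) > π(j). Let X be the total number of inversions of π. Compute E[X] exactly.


Write X = Σ X_I over the C(63, 2) = 1953 pairs i < j, with X_I the indicator of one inversion.
There are 1953 indicators.
For each fixed pair i < j, the values π(i) and π(j) are two distinct elements of {1, …, 63} in uniformly random order; by symmetry P[π(i) > π(j)] = 1/2.
By linearity: E[X] = 1953 · (1/2) = C(63, 2) · (1/2) = 1953/2 = 1953/2 ≈ 976.50000.

E[X] = 1953/2 = 976.50000.


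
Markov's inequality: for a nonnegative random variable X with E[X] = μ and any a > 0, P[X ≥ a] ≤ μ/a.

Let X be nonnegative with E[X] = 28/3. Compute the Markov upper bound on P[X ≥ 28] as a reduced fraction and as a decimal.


μ = E[X] = 28/3, a = 28.
Markov: P[X ≥ 28] ≤ μ/a = (28/3)/28 = 1/3.
Numerically: ≈ 0.333333.
(Since a = 28 > μ = 9.333333, the bound 1/3 is < 1 and informative.)

P[X ≥ 28] ≤ 1/3 ≈ 0.333333.


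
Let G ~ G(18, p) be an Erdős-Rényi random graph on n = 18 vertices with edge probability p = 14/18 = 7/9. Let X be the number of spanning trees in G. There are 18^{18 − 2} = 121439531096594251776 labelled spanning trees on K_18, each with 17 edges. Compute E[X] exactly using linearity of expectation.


K_18 has 18^{18 − 2} = 121439531096594251776 labelled spanning trees.
For each such spanning tree H, let X_H = 1 if all 17 edges of H are present in G. Then P[X_H = 1] = p^{17} = (7/9)^{17} = 232630513987207/16677181699666569.
By linearity of expectation: E[X] = Σ_H E[X_H] = 121439531096594251776 · p^{17} = 121439531096594251776 · 232630513987207/16677181699666569 = 15245673364665597952/9.
Numerically: E[X] ≈ 1.69e+18.

E[X] = 121439531096594251776 · (7/9)^{17} = 15245673364665597952/9 ≈ 1.69e+18.


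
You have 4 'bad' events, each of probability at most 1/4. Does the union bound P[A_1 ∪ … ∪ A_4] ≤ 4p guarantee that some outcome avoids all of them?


Union bound: P[∪_{i=1}^{4} A_i] ≤ Σ_i P[A_i] ≤ 4·p = 4·(1/4) = 1.
Numerically: 1 ≈ 1.0000000.
Is 1 < 1? NO.
Since the bound 1 is ≥ 1, the union bound is uninformative here; it does NOT by itself certify existence.

4·p = 1 ≈ 1.0000000; existence NOT certified by the union bound.


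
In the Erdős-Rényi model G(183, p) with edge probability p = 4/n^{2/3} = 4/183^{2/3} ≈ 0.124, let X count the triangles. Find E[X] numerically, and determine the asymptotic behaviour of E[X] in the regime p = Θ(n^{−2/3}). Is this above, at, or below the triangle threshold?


Number of potential triangles: C(183, 3) = 1004731.
Each occurs with probability p³ ≈ (0.124)³ ≈ 1.91108e-03.
By linearity: E[X] = C(183, 3)·p³ ≈ 1004731 · 1.91108e-03 ≈ 1920.117.
Since α = 2/3 < 1, p = c/n^{2/3} ≫ 1/n is above the triangle threshold p ~ 1/n. Asymptotically E[X] ~ (c³/6)·n^{3(1−α)} = (4³/6)·n^{1} → ∞; triangles are abundant w.h.p.

E[X] ≈ 1920.117; in regime p = Θ(1/n^{2/3}) E[X] diverges (above the triangle threshold p ~ 1/n).


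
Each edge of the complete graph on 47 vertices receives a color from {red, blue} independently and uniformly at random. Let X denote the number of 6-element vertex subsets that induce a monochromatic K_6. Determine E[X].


Let X = Σ_S X_S over the C(47, 6) = 10737573 subsets S of size 6, where X_S = 1 if the K_6 on S is monochromatic.
For a fixed S, the K_6 on S has C(6, 2) = 15 edges. P[all 15 edges red] = (1/2)^15, and likewise for blue, so P[monochromatic] = 2·(1/2)^15 = 2^{1 − 15} = 1/16384.
By linearity: E[X] = C(47, 6) · 2^{1 − 15} = 10737573 · 1/16384 = 10737573/16384.
Numerically: E[X] ≈ 655.369446.

E[X] = C(47,6)·2^(1−C(6,2)) = 10737573/16384 ≈ 655.369446.


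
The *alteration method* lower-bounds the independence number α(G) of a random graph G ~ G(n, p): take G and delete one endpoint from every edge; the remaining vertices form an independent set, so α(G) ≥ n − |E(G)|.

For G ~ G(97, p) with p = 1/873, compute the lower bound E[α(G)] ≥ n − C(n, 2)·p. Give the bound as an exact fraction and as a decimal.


E[|E(G)|] = C(97, 2)·p = 4656 · (1/873) = 16/3.
E[α(G)] ≥ n − E[|E(G)|] = 97 − 16/3 = 275/3.
Numerically: ≈ 91.66667.
(This is only a lower bound; the true E[α(G)] may be larger.)

E[α(G)] ≥ 275/3 ≈ 91.66667.


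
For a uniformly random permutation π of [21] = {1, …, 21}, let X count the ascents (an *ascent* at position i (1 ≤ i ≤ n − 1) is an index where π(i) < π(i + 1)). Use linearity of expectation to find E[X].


Write X = Σ X_I over i = 1, …, 20, with X_I the indicator of one ascent.
There are 20 indicators.
For each fixed i, the pair (π(i), π(i+1)) is a uniformly random ordered pair of distinct values from {1, …, 21}; by symmetry P[π(i) < π(i+1)] = 1/2.
By linearity: E[X] = 20 · (1/2) = (21 − 1) · (1/2) = 10 ≈ 10.000.

E[X] = 10 = 10.000.


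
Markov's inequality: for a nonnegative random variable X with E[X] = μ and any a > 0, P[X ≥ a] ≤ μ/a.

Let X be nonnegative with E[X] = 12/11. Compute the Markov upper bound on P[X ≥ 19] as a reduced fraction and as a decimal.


μ = E[X] = 12/11, a = 19.
Markov: P[X ≥ 19] ≤ μ/a = (12/11)/19 = 12/209.
Numerically: ≈ 0.057.
(Since a = 19 > μ = 1.091, the bound 12/209 is < 1 and informative.)

P[X ≥ 19] ≤ 12/209 ≈ 0.057.


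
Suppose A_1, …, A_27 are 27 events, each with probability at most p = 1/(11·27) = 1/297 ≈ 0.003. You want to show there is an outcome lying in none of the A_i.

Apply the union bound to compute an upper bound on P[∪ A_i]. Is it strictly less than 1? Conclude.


Union bound: P[∪_{i=1}^{27} A_i] ≤ Σ_i P[A_i] ≤ 27·p = 27·(1/297) = 1/11.
Numerically: 1/11 ≈ 0.091.
Is 1/11 < 1? YES.
Since P[∪ A_i] ≤ 1/11 < 1, the complement has P[∩ A_i^c] ≥ 1 − 1/11 = 10/11 > 0, so some outcome avoids every A_i.

27·p = 1/11 ≈ 0.091; existence CERTIFIED by the union bound.


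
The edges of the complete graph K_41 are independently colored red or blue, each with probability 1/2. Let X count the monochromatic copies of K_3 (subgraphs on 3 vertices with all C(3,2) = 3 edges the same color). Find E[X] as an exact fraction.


Let X = Σ_S X_S over the C(41, 3) = 10660 subsets S of size 3, where X_S = 1 if the K_3 on S is monochromatic.
For a fixed S, the K_3 on S has C(3, 2) = 3 edges. P[all 3 edges red] = (1/2)^3, and likewise for blue, so P[monochromatic] = 2·(1/2)^3 = 2^{1 − 3} = 1/4.
Summing: E[X] = C(41, 3) · 2^{1 − 3} = 10660 · 1/4 = 2665.
Numerically: E[X] ≈ 2665.00000.

E[X] = C(41,3)·2^(1−C(3,2)) = 2665 ≈ 2665.00000.


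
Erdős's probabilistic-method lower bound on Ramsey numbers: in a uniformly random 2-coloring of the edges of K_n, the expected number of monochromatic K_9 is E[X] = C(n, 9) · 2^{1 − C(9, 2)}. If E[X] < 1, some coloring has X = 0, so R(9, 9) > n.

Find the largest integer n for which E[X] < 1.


We need C(n, 9) · 2^{1 − 36} < 1, i.e. C(n, 9) < 2^{36 − 1} = 34359738368.
Check values of n near the boundary:
  n = 63: C(63, 9) = 23667689815; 23667689815 < 34359738368? YES
  n = 64: C(64, 9) = 27540584512; 27540584512 < 34359738368? YES
  n = 65: C(65, 9) = 31966749880; 31966749880 < 34359738368? YES
  n = 66: C(66, 9) = 37014131440; 37014131440 < 34359738368? NO
The largest n with C(n, 9) < 34359738368 is n = 65 (where E[X] = 3995843735/4294967296 ≈ 0.930). Hence R(9, 9) > 65, i.e. R(9, 9) ≥ 66.

Largest n = 65; hence R(9, 9) > 65.


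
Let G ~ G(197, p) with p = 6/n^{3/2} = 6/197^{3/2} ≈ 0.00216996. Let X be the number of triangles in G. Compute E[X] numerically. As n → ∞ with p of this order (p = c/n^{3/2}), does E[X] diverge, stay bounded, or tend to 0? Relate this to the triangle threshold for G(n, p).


Number of potential triangles: C(197, 3) = 1254890.
Each occurs with probability p³ ≈ (0.00216996)³ ≈ 1.02177608e-08.
By linearity: E[X] = C(197, 3)·p³ ≈ 1254890 · 1.02177608e-08 ≈ 0.012822.
Since α = 3/2 > 1, p = c/n^{3/2} = o(1/n) is below the triangle threshold p ~ 1/n. Asymptotically E[X] ~ (c³/6)·n^{3(1−α)} = (6³/6)·n^{-1.5} → 0, so by Markov's inequality G has no triangles w.h.p.

E[X] ≈ 0.012822; in regime p = Θ(1/n^{3/2}) E[X] tends to 0 (below the triangle threshold p ~ 1/n).


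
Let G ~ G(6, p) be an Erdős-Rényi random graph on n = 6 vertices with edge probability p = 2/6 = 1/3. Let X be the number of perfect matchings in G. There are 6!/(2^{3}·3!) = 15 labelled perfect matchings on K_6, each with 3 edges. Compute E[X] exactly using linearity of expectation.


K_6 has 6!/(2^{3}·3!) = 15 labelled perfect matchings.
For each such perfect matching H, let X_H = 1 if all 3 edges of H are present in G. Then P[X_H = 1] = p^{3} = (1/3)^{3} = 1/27.
By linearity: E[X] = Σ_H E[X_H] = 15 · p^{3} = 15 · 1/27 = 5/9.
Numerically: E[X] ≈ 0.5556.

E[X] = 15 · (1/3)^{3} = 5/9 ≈ 0.5556.


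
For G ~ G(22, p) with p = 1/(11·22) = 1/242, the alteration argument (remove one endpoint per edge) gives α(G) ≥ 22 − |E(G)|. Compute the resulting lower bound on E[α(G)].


E[|E(G)|] = C(22, 2)·p = 231 · (1/242) = 21/22.
E[α(G)] ≥ n − E[|E(G)|] = 22 − 21/22 = 463/22.
Numerically: ≈ 21.0455.
(This is only a lower bound; the true E[α(G)] may be larger.)

E[α(G)] ≥ 463/22 ≈ 21.0455.


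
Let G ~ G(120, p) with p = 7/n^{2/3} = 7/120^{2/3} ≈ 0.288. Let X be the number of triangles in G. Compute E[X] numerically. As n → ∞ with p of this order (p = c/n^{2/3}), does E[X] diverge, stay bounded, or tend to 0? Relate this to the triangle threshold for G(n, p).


Number of potential triangles: C(120, 3) = 280840.
Each occurs with probability p³ ≈ (0.288)³ ≈ 2.38194e-02.
By linearity: E[X] = C(120, 3)·p³ ≈ 280840 · 2.38194e-02 ≈ 6689.453.
Since α = 2/3 < 1, p = c/n^{2/3} ≫ 1/n is above the triangle threshold p ~ 1/n. Asymptotically E[X] ~ (c³/6)·n^{3(1−α)} = (7³/6)·n^{1} → ∞; triangles are abundant w.h.p.

E[X] ≈ 6689.453; in regime p = Θ(1/n^{2/3}) E[X] diverges (above the triangle threshold p ~ 1/n).


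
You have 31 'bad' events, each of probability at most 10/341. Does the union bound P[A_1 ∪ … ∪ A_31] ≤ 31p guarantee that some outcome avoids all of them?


Union bound: P[∪_{i=1}^{31} A_i] ≤ Σ_i P[A_i] ≤ 31·p = 31·(10/341) = 10/11.
Numerically: 10/11 ≈ 0.909.
Is 10/11 < 1? YES.
Since P[∪ A_i] ≤ 10/11 < 1, the complement has P[∩ A_i^c] ≥ 1 − 10/11 = 1/11 > 0, so some outcome avoids every A_i.

31·p = 10/11 ≈ 0.909; existence CERTIFIED by the union bound.


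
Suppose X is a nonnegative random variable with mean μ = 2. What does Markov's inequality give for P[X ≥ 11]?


μ = E[X] = 2, a = 11.
Markov: P[X ≥ 11] ≤ μ/a = (2)/11 = 2/11.
Numerically: ≈ 0.18182.
(Since a = 11 > μ = 2.00000, the bound 2/11 is < 1 and informative.)

P[X ≥ 11] ≤ 2/11 ≈ 0.18182.


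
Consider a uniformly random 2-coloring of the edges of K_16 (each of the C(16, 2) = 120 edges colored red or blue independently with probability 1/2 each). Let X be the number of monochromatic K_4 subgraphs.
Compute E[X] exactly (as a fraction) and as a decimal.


Let X = Σ_S X_S over the C(16, 4) = 1820 subsets S of size 4, where X_S = 1 if the K_4 on S is monochromatic.
For a fixed S, the K_4 on S has C(4, 2) = 6 edges. P[all 6 edges red] = (1/2)^6, and likewise for blue, so P[monochromatic] = 2·(1/2)^6 = 2^{1 − 6} = 1/32.
By linearity of expectation: E[X] = C(16, 4) · 2^{1 − 6} = 1820 · 1/32 = 455/8.
Numerically: E[X] ≈ 56.87500.

E[X] = C(16,4)·2^(1−C(4,2)) = 455/8 ≈ 56.87500.


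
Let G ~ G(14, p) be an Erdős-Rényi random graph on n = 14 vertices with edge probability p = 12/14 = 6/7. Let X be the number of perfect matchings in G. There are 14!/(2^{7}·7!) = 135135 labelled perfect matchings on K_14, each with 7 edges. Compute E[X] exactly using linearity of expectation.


K_14 has 14!/(2^{7}·7!) = 135135 labelled perfect matchings.
For each such perfect matching H, let X_H = 1 if all 7 edges of H are present in G. Then P[X_H = 1] = p^{7} = (6/7)^{7} = 279936/823543.
Summing the indicators: E[X] = Σ_H E[X_H] = 135135 · p^{7} = 135135 · 279936/823543 = 5404164480/117649.
Numerically: E[X] ≈ 4.593e+04.

E[X] = 135135 · (6/7)^{7} = 5404164480/117649 ≈ 4.593e+04.


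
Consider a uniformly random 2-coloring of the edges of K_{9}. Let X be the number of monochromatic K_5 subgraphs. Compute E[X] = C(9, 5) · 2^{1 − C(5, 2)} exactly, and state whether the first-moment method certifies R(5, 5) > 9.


E[X] = C(9, 5) · 2^{1 − 10} = 126 · 2^{−9} = 126/512.
As a reduced fraction: E[X] = 63/256 ≈ 0.246094.
Is E[X] < 1? YES.
Since E[X] < 1, there exists a 2-coloring of K_{9} with no monochromatic K_5; hence R(5, 5) > 9.

E[X] = 63/256 ≈ 0.246094; E[X] < 1, so R(5, 5) > 9.


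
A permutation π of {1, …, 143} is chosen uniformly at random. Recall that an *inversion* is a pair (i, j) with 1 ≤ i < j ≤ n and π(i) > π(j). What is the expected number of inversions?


Write X = Σ X_I over the C(143, 2) = 10153 pairs i < j, with X_I the indicator of one inversion.
There are 10153 indicators.
For each fixed pair i < j, the values π(i) and π(j) are two distinct elements of {1, …, 143} in uniformly random order; by symmetry P[π(i) > π(j)] = 1/2.
By linearity: E[X] = 10153 · (1/2) = C(143, 2) · (1/2) = 10153/2 = 10153/2 ≈ 5076.50000.

E[X] = 10153/2 = 5076.50000.


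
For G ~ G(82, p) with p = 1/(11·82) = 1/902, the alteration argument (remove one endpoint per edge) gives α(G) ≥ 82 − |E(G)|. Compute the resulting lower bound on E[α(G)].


E[|E(G)|] = C(82, 2)·p = 3321 · (1/902) = 81/22.
E[α(G)] ≥ n − E[|E(G)|] = 82 − 81/22 = 1723/22.
Numerically: ≈ 78.31818.
(This is only a lower bound; the true E[α(G)] may be larger.)

E[α(G)] ≥ 1723/22 ≈ 78.31818.


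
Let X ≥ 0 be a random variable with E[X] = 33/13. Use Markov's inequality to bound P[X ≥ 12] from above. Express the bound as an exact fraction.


μ = E[X] = 33/13, a = 12.
Markov: P[X ≥ 12] ≤ μ/a = (33/13)/12 = 11/52.
Numerically: ≈ 0.2115.
(Since a = 12 > μ = 2.5385, the bound 11/52 is < 1 and informative.)

P[X ≥ 12] ≤ 11/52 ≈ 0.2115.


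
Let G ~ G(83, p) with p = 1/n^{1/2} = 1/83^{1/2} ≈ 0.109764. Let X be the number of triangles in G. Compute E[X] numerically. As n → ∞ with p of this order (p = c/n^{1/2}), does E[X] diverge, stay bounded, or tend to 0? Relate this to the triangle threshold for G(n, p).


Number of potential triangles: C(83, 3) = 91881.
Each occurs with probability p³ ≈ (0.109764)³ ≈ 1.32246096e-03.
By linearity: E[X] = C(83, 3)·p³ ≈ 91881 · 1.32246096e-03 ≈ 121.509036.
Since α = 1/2 < 1, p = c/n^{1/2} ≫ 1/n is above the triangle threshold p ~ 1/n. Asymptotically E[X] ~ (c³/6)·n^{3(1−α)} = (1³/6)·n^{1.5} → ∞; triangles are abundant w.h.p.

E[X] ≈ 121.509036; in regime p = Θ(1/n^{1/2}) E[X] diverges (above the triangle threshold p ~ 1/n).


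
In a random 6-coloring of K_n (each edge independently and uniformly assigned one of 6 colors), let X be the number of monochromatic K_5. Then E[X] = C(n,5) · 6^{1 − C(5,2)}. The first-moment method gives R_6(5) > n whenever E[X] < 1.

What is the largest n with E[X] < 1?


We need C(n, 5) · 6^{1 − 10} < 1, i.e. C(n, 5) < 6^{10 − 1} = 10077696.
Check values of n near the boundary:
  n = 66: C(66, 5) = 8936928; 8936928 < 10077696? YES
  n = 67: C(67, 5) = 9657648; 9657648 < 10077696? YES
  n = 68: C(68, 5) = 10424128; 10424128 < 10077696? NO
  n = 69: C(69, 5) = 11238513; 11238513 < 10077696? NO
The largest n with C(n, 5) < 10077696 is n = 67 (where E[X] = 67067/69984 ≈ 0.9583). Hence R_6(5) > 67, i.e. R_6(5) ≥ 68.

Largest n = 67; hence R_6(5) > 67.


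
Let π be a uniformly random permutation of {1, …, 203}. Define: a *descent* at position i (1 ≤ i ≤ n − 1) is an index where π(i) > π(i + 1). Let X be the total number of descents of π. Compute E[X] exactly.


Write X = Σ X_I over i = 1, …, 202, with X_I the indicator of one descent.
There are 202 indicators.
For each fixed i, the pair (π(i), π(i+1)) is a uniformly random ordered pair of distinct values from {1, …, 203}; by symmetry P[π(i) > π(i+1)] = 1/2.
By linearity: E[X] = 202 · (1/2) = (203 − 1) · (1/2) = 101 ≈ 101.0000.

E[X] = 101 = 101.0000.


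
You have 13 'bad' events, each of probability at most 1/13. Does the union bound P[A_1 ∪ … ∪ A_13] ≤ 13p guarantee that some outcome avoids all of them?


Union bound: P[∪_{i=1}^{13} A_i] ≤ Σ_i P[A_i] ≤ 13·p = 13·(1/13) = 1.
Numerically: 1 ≈ 1.000000.
Is 1 < 1? NO.
Since the bound 1 is ≥ 1, the union bound is uninformative here; it does NOT by itself certify existence.

13·p = 1 ≈ 1.000000; existence NOT certified by the union bound.


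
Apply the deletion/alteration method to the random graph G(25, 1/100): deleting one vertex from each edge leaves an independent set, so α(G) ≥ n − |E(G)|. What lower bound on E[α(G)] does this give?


E[|E(G)|] = C(25, 2)·p = 300 · (1/100) = 3.
E[α(G)] ≥ n − E[|E(G)|] = 25 − 3 = 22.
Numerically: ≈ 22.0000.
(This is only a lower bound; the true E[α(G)] may be larger.)

E[α(G)] ≥ 22 ≈ 22.0000.


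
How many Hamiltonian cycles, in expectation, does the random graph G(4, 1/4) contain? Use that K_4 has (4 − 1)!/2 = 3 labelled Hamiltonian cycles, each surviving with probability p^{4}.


K_4 has (4 − 1)!/2 = 3 labelled Hamiltonian cycles.
For each such Hamiltonian cycle H, let X_H = 1 if all 4 edges of H are present in G. Then P[X_H = 1] = p^{4} = (1/4)^{4} = 1/256.
Summing the indicators: E[X] = Σ_H E[X_H] = 3 · p^{4} = 3 · 1/256 = 3/256.
Numerically: E[X] ≈ 0.011719.

E[X] = 3 · (1/4)^{4} = 3/256 ≈ 0.011719.


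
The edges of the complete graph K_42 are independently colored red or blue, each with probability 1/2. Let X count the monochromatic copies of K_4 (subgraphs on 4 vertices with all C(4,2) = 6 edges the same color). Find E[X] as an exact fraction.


Let X = Σ_S X_S over the C(42, 4) = 111930 subsets S of size 4, where X_S = 1 if the K_4 on S is monochromatic.
For a fixed S, the K_4 on S has C(4, 2) = 6 edges. P[all 6 edges red] = (1/2)^6, and likewise for blue, so P[monochromatic] = 2·(1/2)^6 = 2^{1 − 6} = 1/32.
By linearity: E[X] = C(42, 4) · 2^{1 − 6} = 111930 · 1/32 = 55965/16.
Numerically: E[X] ≈ 3497.8125.

E[X] = C(42,4)·2^(1−C(4,2)) = 55965/16 ≈ 3497.8125.


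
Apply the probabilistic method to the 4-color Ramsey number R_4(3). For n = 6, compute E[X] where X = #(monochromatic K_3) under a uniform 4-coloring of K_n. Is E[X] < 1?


E[X] = C(6, 3) · 4^{1 − 3} = 20 · 4^{−2} = 20/16.
As a reduced fraction: E[X] = 5/4 ≈ 1.2500000.
Is E[X] < 1? NO.
Since E[X] ≥ 1, the first-moment bound is inconclusive at n = 6; it does NOT by itself certify R_4(3) > 6.

E[X] = 5/4 ≈ 1.2500000; E[X] ≥ 1; first-moment method inconclusive here.


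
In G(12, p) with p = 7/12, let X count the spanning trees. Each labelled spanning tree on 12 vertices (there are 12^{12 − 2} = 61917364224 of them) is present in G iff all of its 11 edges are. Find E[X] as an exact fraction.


K_12 has 12^{12 − 2} = 61917364224 labelled spanning trees.
For each such spanning tree H, let X_H = 1 if all 11 edges of H are present in G. Then P[X_H = 1] = p^{11} = (7/12)^{11} = 1977326743/743008370688.
Summing the indicators: E[X] = Σ_H E[X_H] = 61917364224 · p^{11} = 61917364224 · 1977326743/743008370688 = 1977326743/12.
Numerically: E[X] ≈ 1.6478e+08.

E[X] = 61917364224 · (7/12)^{11} = 1977326743/12 ≈ 1.6478e+08.


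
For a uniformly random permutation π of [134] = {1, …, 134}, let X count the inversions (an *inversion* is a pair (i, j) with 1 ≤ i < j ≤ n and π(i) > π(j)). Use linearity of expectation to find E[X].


Write X = Σ X_I over the C(134, 2) = 8911 pairs i < j, with X_I the indicator of one inversion.
There are 8911 indicators.
For each fixed pair i < j, the values π(i) and π(j) are two distinct elements of {1, …, 134} in uniformly random order; by symmetry P[π(i) > π(j)] = 1/2.
By linearity: E[X] = 8911 · (1/2) = C(134, 2) · (1/2) = 8911/2 = 8911/2 ≈ 4455.500.

E[X] = 8911/2 = 4455.500.


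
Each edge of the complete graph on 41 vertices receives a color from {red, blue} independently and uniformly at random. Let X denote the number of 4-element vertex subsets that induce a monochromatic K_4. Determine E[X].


Let X = Σ_S X_S over the C(41, 4) = 101270 subsets S of size 4, where X_S = 1 if the K_4 on S is monochromatic.
For a fixed S, the K_4 on S has C(4, 2) = 6 edges. P[all 6 edges red] = (1/2)^6, and likewise for blue, so P[monochromatic] = 2·(1/2)^6 = 2^{1 − 6} = 1/32.
By linearity: E[X] = C(41, 4) · 2^{1 − 6} = 101270 · 1/32 = 50635/16.
Numerically: E[X] ≈ 3164.68750.

E[X] = C(41,4)·2^(1−C(4,2)) = 50635/16 ≈ 3164.68750.


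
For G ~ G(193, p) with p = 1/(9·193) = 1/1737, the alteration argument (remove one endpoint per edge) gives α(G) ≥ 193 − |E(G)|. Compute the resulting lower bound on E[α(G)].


E[|E(G)|] = C(193, 2)·p = 18528 · (1/1737) = 32/3.
E[α(G)] ≥ n − E[|E(G)|] = 193 − 32/3 = 547/3.
Numerically: ≈ 182.333.
(This is only a lower bound; the true E[α(G)] may be larger.)

E[α(G)] ≥ 547/3 ≈ 182.333.


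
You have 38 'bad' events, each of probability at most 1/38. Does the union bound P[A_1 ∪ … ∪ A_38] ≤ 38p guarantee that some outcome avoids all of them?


Union bound: P[∪_{i=1}^{38} A_i] ≤ Σ_i P[A_i] ≤ 38·p = 38·(1/38) = 1.
Numerically: 1 ≈ 1.0000000.
Is 1 < 1? NO.
Since the bound 1 is ≥ 1, the union bound is uninformative here; it does NOT by itself certify existence.

38·p = 1 ≈ 1.0000000; existence NOT certified by the union bound.


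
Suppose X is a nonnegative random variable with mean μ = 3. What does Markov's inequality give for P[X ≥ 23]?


μ = E[X] = 3, a = 23.
Markov: P[X ≥ 23] ≤ μ/a = (3)/23 = 3/23.
Numerically: ≈ 0.130.
(Since a = 23 > μ = 3.000, the bound 3/23 is < 1 and informative.)

P[X ≥ 23] ≤ 3/23 ≈ 0.130.


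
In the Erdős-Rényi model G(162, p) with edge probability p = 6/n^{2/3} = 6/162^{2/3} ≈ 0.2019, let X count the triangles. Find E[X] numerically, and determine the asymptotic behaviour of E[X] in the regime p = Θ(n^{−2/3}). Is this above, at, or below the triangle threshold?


Number of potential triangles: C(162, 3) = 695520.
Each occurs with probability p³ ≈ (0.2019)³ ≈ 8.230453e-03.
By linearity: E[X] = C(162, 3)·p³ ≈ 695520 · 8.230453e-03 ≈ 5724.4444.
Since α = 2/3 < 1, p = c/n^{2/3} ≫ 1/n is above the triangle threshold p ~ 1/n. Asymptotically E[X] ~ (c³/6)·n^{3(1−α)} = (6³/6)·n^{1} → ∞; triangles are abundant w.h.p.

E[X] ≈ 5724.4444; in regime p = Θ(1/n^{2/3}) E[X] diverges (above the triangle threshold p ~ 1/n).


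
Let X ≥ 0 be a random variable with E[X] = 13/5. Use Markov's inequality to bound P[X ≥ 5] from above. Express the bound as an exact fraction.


μ = E[X] = 13/5, a = 5.
Markov: P[X ≥ 5] ≤ μ/a = (13/5)/5 = 13/25.
Numerically: ≈ 0.52000.
(Since a = 5 > μ = 2.60000, the bound 13/25 is < 1 and informative.)

P[X ≥ 5] ≤ 13/25 ≈ 0.52000.


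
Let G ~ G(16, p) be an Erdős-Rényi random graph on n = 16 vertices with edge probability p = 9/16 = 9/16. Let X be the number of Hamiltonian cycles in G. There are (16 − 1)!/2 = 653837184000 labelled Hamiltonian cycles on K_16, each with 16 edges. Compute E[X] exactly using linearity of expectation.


K_16 has (16 − 1)!/2 = 653837184000 labelled Hamiltonian cycles.
For each such Hamiltonian cycle H, let X_H = 1 if all 16 edges of H are present in G. Then P[X_H = 1] = p^{16} = (9/16)^{16} = 1853020188851841/18446744073709551616.
By linearity: E[X] = Σ_H E[X_H] = 653837184000 · p^{16} = 653837184000 · 1853020188851841/18446744073709551616 = 1183177248216831945952875/18014398509481984.
Numerically: E[X] ≈ 6.568e+07.

E[X] = 653837184000 · (9/16)^{16} = 1183177248216831945952875/18014398509481984 ≈ 6.568e+07.


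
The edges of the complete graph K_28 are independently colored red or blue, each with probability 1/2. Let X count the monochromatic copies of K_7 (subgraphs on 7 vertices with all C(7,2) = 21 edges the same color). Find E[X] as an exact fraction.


Let X = Σ_S X_S over the C(28, 7) = 1184040 subsets S of size 7, where X_S = 1 if the K_7 on S is monochromatic.
For a fixed S, the K_7 on S has C(7, 2) = 21 edges. P[all 21 edges red] = (1/2)^21, and likewise for blue, so P[monochromatic] = 2·(1/2)^21 = 2^{1 − 21} = 1/1048576.
Summing: E[X] = C(28, 7) · 2^{1 − 21} = 1184040 · 1/1048576 = 148005/131072.
Numerically: E[X] ≈ 1.129189.

E[X] = C(28,7)·2^(1−C(7,2)) = 148005/131072 ≈ 1.129189.


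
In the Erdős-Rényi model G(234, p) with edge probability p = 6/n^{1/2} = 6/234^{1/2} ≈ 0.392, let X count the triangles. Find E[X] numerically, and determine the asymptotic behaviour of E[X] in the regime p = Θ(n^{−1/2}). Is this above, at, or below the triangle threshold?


Number of potential triangles: C(234, 3) = 2108184.
Each occurs with probability p³ ≈ (0.392)³ ≈ 6.03434e-02.
By linearity: E[X] = C(234, 3)·p³ ≈ 2108184 · 6.03434e-02 ≈ 127215.046.
Since α = 1/2 < 1, p = c/n^{1/2} ≫ 1/n is above the triangle threshold p ~ 1/n. Asymptotically E[X] ~ (c³/6)·n^{3(1−α)} = (6³/6)·n^{1.5} → ∞; triangles are abundant w.h.p.

E[X] ≈ 127215.046; in regime p = Θ(1/n^{1/2}) E[X] diverges (above the triangle threshold p ~ 1/n).


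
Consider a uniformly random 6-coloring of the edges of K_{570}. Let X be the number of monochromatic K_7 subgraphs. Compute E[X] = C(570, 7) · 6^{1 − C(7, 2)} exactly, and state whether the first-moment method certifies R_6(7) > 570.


E[X] = C(570, 7) · 6^{1 − 21} = 3737936877831720 · 6^{−20} = 3737936877831720/3656158440062976.
As a reduced fraction: E[X] = 5768421107765/5642219814912 ≈ 1.022367.
Is E[X] < 1? NO.
Since E[X] ≥ 1, the first-moment bound is inconclusive at n = 570; it does NOT by itself certify R_6(7) > 570.

E[X] = 5768421107765/5642219814912 ≈ 1.022367; E[X] ≥ 1; first-moment method inconclusive here.


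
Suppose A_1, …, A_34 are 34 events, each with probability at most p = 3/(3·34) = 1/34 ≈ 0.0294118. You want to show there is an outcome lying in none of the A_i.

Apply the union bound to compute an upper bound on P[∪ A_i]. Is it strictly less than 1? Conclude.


Union bound: P[∪_{i=1}^{34} A_i] ≤ Σ_i P[A_i] ≤ 34·p = 34·(1/34) = 1.
Numerically: 1 ≈ 1.0000000.
Is 1 < 1? NO.
Since the bound 1 is ≥ 1, the union bound is uninformative here; it does NOT by itself certify existence.

34·p = 1 ≈ 1.0000000; existence NOT certified by the union bound.


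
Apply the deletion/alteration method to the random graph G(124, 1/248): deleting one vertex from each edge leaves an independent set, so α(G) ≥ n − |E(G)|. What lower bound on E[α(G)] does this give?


E[|E(G)|] = C(124, 2)·p = 7626 · (1/248) = 123/4.
E[α(G)] ≥ n − E[|E(G)|] = 124 − 123/4 = 373/4.
Numerically: ≈ 93.25000.
(This is only a lower bound; the true E[α(G)] may be larger.)

E[α(G)] ≥ 373/4 ≈ 93.25000.


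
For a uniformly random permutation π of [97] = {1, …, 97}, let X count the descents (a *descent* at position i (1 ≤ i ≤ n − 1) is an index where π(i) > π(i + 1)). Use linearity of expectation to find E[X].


Write X = Σ X_I over i = 1, …, 96, with X_I the indicator of one descent.
There are 96 indicators.
For each fixed i, the pair (π(i), π(i+1)) is a uniformly random ordered pair of distinct values from {1, …, 97}; by symmetry P[π(i) > π(i+1)] = 1/2.
By linearity: E[X] = 96 · (1/2) = (97 − 1) · (1/2) = 48 ≈ 48.00000.

E[X] = 48 = 48.00000.


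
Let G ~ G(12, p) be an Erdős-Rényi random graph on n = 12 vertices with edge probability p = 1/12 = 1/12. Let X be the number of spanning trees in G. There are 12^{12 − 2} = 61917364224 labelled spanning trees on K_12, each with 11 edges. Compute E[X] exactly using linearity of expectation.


K_12 has 12^{12 − 2} = 61917364224 labelled spanning trees.
For each such spanning tree H, let X_H = 1 if all 11 edges of H are present in G. Then P[X_H = 1] = p^{11} = (1/12)^{11} = 1/743008370688.
By linearity of expectation: E[X] = Σ_H E[X_H] = 61917364224 · p^{11} = 61917364224 · 1/743008370688 = 1/12.
Numerically: E[X] ≈ 0.08333.

E[X] = 61917364224 · (1/12)^{11} = 1/12 ≈ 0.08333.
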